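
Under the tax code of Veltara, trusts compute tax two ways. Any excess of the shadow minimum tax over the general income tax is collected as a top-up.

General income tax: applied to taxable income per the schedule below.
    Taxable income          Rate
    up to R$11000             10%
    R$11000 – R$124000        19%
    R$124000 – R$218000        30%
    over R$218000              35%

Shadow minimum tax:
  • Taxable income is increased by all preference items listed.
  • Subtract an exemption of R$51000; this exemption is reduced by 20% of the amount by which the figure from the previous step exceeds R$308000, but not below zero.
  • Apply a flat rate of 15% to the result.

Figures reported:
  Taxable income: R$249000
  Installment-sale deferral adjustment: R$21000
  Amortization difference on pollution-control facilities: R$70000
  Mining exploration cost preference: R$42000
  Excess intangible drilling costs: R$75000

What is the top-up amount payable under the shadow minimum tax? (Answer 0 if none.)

R$3750

General income tax:
  R$11000 × 10% = R$1100
  R$113000 × 19% = R$21470
  R$94000 × 30% = R$28200
  R$31000 × 35% = R$10850
  → R$61620

Shadow minimum tax:
  Adjusted income: R$249000 + R$21000 + R$70000 + R$42000 + R$75000 = R$457000
  Exemption: R$51000 − 20% × (R$457000 − R$308000) = R$51000 − R$29800 = R$21200
  Base: R$457000 − R$21200 = R$435800
  R$435800 × 15% = R$65370

Excess of shadow minimum tax over general income tax: R$65370 − R$61620 = R$3750.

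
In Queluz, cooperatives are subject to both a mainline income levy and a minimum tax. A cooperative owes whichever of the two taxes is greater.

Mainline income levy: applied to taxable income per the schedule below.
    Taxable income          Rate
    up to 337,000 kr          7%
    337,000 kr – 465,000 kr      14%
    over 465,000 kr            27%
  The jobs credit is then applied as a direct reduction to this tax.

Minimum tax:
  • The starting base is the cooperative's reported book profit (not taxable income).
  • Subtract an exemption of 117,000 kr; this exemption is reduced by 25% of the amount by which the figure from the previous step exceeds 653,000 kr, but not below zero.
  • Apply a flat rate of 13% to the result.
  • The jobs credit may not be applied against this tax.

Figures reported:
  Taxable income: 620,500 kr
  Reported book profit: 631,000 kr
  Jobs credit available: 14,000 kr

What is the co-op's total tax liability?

69,495 kr

Mainline income levy:
  337,000 kr × 7% = 23,590 kr
  128,000 kr × 14% = 17,920 kr
  155,500 kr × 27% = 41,985 kr
  → 83,495 kr
  Less jobs credit 14,000 kr → 69,495 kr

Minimum tax:
  Base (reported book profit): 631,000 kr
  Exemption: 631,000 kr ≤ 653,000 kr, so full 117,000 kr applies
  Base: 631,000 kr − 117,000 kr = 514,000 kr
  514,000 kr × 13% = 66,820 kr

69,495 kr > 66,820 kr, so the mainline income levy governs.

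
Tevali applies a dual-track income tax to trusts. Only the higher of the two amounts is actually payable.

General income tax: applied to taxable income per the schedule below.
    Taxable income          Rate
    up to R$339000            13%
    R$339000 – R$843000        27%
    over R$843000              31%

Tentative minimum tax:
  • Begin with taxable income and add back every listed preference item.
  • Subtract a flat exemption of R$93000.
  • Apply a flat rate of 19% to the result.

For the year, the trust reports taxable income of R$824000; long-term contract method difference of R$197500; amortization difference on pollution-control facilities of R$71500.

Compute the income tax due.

Tentative minimum tax:
  Adjusted income: R$824000 + R$197500 + R$71500 = R$1093000
  Less exemption R$93000 → base R$1000000
  R$1000000 × 19% = R$190000

General income tax:
  R$339000 × 13% = R$44070
  R$485000 × 27% = R$130950
  → R$175020

R$190000 > R$175020, so the tentative minimum tax is the binding amount.

R$190000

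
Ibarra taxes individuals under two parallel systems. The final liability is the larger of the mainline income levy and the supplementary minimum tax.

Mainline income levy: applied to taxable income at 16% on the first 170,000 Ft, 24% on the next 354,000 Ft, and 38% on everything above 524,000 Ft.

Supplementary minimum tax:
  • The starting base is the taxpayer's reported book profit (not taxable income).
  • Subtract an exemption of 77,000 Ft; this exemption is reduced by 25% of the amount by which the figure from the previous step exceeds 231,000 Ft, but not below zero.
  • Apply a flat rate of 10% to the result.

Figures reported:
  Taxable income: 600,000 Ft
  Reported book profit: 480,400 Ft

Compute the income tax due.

Mainline income levy:
  170,000 Ft × 16% = 27,200 Ft
  354,000 Ft × 24% = 84,960 Ft
  76,000 Ft × 38% = 28,880 Ft
  → 141,040 Ft

Supplementary minimum tax:
  Base (reported book profit): 480,400 Ft
  Exemption: 77,000 Ft − 25% × (480,400 Ft − 231,000 Ft) = 77,000 Ft − 62,350 Ft = 14,650 Ft
  Base: 480,400 Ft − 14,650 Ft = 465,750 Ft
  465,750 Ft × 10% = 46,575 Ft

141,040 Ft > 46,575 Ft, so the mainline income levy governs.

141,040 Ft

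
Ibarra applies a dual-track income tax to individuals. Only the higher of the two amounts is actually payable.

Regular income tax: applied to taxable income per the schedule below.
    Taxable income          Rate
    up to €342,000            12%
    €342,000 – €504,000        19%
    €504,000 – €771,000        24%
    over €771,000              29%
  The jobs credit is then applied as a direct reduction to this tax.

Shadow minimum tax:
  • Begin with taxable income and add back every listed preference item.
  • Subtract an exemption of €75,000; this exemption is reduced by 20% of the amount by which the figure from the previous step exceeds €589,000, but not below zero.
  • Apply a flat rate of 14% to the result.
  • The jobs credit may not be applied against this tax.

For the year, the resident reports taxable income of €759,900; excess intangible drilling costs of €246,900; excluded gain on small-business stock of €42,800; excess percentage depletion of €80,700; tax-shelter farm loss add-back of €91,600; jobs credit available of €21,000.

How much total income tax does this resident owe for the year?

€171,066

Shadow minimum tax:
  Adjusted income: €759,900 + €246,900 + €42,800 + €80,700 + €91,600 = €1,221,900
  Exemption: 20% × (€1,221,900 − €589,000) = €126,580 ≥ €75,000, so the exemption is fully phased out
  Base: €1,221,900 − €0 = €1,221,900
  €1,221,900 × 14% = €171,066

Regular income tax:
  €342,000 × 12% = €41,040
  €162,000 × 19% = €30,780
  €255,900 × 24% = €61,416
  → €133,236
  Less jobs credit €21,000 → €112,236

€171,066 > €112,236, so the shadow minimum tax is the binding amount.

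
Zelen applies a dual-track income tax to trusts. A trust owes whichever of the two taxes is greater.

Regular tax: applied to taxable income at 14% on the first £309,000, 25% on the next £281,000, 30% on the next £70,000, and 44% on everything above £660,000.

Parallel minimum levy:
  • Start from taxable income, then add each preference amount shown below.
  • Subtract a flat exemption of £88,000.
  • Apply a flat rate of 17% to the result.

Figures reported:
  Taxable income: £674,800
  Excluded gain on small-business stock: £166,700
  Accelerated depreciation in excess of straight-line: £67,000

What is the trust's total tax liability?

£141,022

Parallel minimum levy:
  Adjusted income: £674,800 + £166,700 + £67,000 = £908,500
  Less exemption £88,000 → base £820,500
  £820,500 × 17% = £139,485

Regular tax:
  £309,000 × 14% = £43,260
  £281,000 × 25% = £70,250
  £70,000 × 30% = £21,000
  £14,800 × 44% = £6,512
  → £141,022

£141,022 > £139,485, so the regular tax governs.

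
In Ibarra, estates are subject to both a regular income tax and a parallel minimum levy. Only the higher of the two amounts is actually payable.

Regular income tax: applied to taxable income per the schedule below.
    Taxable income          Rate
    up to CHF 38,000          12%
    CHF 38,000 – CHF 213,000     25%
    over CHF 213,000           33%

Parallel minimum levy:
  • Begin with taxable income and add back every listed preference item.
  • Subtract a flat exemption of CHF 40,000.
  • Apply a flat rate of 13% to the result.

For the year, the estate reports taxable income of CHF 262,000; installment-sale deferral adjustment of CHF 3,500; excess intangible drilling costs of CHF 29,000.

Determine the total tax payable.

CHF 64,480

Parallel minimum levy:
  Adjusted income: CHF 262,000 + CHF 3,500 + CHF 29,000 = CHF 294,500
  Less exemption CHF 40,000 → base CHF 254,500
  CHF 254,500 × 13% = CHF 33,085

Regular income tax:
  CHF 38,000 × 12% = CHF 4,560
  CHF 175,000 × 25% = CHF 43,750
  CHF 49,000 × 33% = CHF 16,170
  → CHF 64,480

CHF 64,480 > CHF 33,085, so the regular income tax governs.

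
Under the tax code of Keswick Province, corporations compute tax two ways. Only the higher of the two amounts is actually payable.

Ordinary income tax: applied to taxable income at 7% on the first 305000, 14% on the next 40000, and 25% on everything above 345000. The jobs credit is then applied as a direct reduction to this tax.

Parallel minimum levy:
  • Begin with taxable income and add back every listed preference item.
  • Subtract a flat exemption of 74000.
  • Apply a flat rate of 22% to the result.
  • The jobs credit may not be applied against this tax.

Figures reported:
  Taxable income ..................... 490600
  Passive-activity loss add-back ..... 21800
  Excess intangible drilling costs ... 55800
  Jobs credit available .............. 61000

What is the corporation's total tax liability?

Ordinary income tax:
  305000 × 7% = 21350
  40000 × 14% = 5600
  145600 × 25% = 36400
  → 63350
  Less jobs credit 61000 → 2350

Parallel minimum levy:
  Adjusted income: 490600 + 21800 + 55800 = 568200
  Less exemption 74000 → base 494200
  494200 × 22% = 108724

108724 > 2350, so the parallel minimum levy is the binding amount.

108724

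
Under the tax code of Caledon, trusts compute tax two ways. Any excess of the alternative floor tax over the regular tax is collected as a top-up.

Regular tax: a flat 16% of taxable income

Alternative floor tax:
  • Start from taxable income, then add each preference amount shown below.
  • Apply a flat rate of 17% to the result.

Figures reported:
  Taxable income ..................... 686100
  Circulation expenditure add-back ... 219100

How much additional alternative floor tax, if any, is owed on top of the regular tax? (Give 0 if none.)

Alternative floor tax:
  Adjusted income: 686100 + 219100 = 905200
  905200 × 17% = 153884

Regular tax:
  686100 × 16% = 109776

Excess of alternative floor tax over regular tax: 153884 − 109776 = 44108.

44108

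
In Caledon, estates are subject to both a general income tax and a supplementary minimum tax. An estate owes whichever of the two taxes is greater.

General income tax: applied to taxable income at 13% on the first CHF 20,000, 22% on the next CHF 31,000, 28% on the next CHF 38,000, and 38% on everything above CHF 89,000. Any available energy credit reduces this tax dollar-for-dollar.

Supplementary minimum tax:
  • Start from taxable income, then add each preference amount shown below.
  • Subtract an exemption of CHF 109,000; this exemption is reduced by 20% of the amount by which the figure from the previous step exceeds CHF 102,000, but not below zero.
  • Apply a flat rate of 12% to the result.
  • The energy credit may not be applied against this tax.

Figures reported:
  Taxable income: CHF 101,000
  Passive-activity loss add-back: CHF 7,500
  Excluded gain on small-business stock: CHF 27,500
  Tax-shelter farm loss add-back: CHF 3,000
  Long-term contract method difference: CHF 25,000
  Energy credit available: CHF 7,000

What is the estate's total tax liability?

General income tax:
  CHF 20,000 × 13% = CHF 2,600
  CHF 31,000 × 22% = CHF 6,820
  CHF 38,000 × 28% = CHF 10,640
  CHF 12,000 × 38% = CHF 4,560
  → CHF 24,620
  Less energy credit CHF 7,000 → CHF 17,620

Supplementary minimum tax:
  Adjusted income: CHF 101,000 + CHF 7,500 + CHF 27,500 + CHF 3,000 + CHF 25,000 = CHF 164,000
  Exemption: CHF 109,000 − 20% × (CHF 164,000 − CHF 102,000) = CHF 109,000 − CHF 12,400 = CHF 96,600
  Base: CHF 164,000 − CHF 96,600 = CHF 67,400
  CHF 67,400 × 12% = CHF 8,088

CHF 17,620 > CHF 8,088, so the general income tax governs.

CHF 17,620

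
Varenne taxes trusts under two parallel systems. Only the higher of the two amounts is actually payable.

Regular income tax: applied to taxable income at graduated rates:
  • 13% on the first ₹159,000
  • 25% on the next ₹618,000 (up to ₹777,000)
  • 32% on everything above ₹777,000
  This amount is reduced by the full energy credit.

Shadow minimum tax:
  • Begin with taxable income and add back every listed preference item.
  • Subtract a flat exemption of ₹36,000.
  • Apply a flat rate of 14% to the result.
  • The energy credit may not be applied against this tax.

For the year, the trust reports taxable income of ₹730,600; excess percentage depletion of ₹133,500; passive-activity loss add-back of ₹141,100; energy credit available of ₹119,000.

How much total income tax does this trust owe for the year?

Regular income tax:
  ₹159,000 × 13% = ₹20,670
  ₹571,600 × 25% = ₹142,900
  → ₹163,570
  Less energy credit ₹119,000 → ₹44,570

Shadow minimum tax:
  Adjusted income: ₹730,600 + ₹133,500 + ₹141,100 = ₹1,005,200
  Less exemption ₹36,000 → base ₹969,200
  ₹969,200 × 14% = ₹135,688

₹135,688 > ₹44,570, so the shadow minimum tax is the binding amount.

₹135,688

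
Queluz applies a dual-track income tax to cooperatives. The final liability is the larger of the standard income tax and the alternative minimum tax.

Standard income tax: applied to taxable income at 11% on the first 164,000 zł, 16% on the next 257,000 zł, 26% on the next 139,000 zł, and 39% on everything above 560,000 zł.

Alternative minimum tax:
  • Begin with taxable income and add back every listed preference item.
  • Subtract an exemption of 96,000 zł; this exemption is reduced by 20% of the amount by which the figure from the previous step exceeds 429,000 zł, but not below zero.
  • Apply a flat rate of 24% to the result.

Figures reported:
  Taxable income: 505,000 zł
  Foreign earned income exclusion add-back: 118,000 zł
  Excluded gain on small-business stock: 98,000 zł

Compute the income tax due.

Alternative minimum tax:
  Adjusted income: 505,000 zł + 118,000 zł + 98,000 zł = 721,000 zł
  Exemption: 96,000 zł − 20% × (721,000 zł − 429,000 zł) = 96,000 zł − 58,400 zł = 37,600 zł
  Base: 721,000 zł − 37,600 zł = 683,400 zł
  683,400 zł × 24% = 164,016 zł

Standard income tax:
  164,000 zł × 11% = 18,040 zł
  257,000 zł × 16% = 41,120 zł
  84,000 zł × 26% = 21,840 zł
  → 81,000 zł

164,016 zł > 81,000 zł, so the alternative minimum tax is the binding amount.

164,016 zł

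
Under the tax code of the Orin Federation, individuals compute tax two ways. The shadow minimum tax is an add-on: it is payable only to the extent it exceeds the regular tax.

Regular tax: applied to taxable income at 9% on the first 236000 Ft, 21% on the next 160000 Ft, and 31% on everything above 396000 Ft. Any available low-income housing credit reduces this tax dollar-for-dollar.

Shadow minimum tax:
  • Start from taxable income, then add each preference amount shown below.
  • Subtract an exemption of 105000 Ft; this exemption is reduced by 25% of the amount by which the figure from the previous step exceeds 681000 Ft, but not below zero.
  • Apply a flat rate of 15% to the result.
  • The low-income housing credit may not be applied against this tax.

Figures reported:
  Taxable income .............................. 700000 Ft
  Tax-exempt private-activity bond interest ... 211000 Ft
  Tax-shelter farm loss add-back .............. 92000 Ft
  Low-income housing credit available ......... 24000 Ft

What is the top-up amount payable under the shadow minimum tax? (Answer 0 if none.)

21695 Ft

Shadow minimum tax:
  Adjusted income: 700000 Ft + 211000 Ft + 92000 Ft = 1003000 Ft
  Exemption: 105000 Ft − 25% × (1003000 Ft − 681000 Ft) = 105000 Ft − 80500 Ft = 24500 Ft
  Base: 1003000 Ft − 24500 Ft = 978500 Ft
  978500 Ft × 15% = 146775 Ft

Regular tax:
  236000 Ft × 9% = 21240 Ft
  160000 Ft × 21% = 33600 Ft
  304000 Ft × 31% = 94240 Ft
  → 149080 Ft
  Less low-income housing credit 24000 Ft → 125080 Ft

Excess of shadow minimum tax over regular tax: 146775 Ft − 125080 Ft = 21695 Ft.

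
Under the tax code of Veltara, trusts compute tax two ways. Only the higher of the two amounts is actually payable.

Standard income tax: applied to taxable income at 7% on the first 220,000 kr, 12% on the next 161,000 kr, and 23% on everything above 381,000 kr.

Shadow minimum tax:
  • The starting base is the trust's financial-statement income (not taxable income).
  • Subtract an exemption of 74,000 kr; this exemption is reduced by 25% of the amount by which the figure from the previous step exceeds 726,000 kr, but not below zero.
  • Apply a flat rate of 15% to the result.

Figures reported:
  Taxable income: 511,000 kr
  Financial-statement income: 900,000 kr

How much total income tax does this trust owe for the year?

Standard income tax:
  220,000 kr × 7% = 15,400 kr
  161,000 kr × 12% = 19,320 kr
  130,000 kr × 23% = 29,900 kr
  → 64,620 kr

Shadow minimum tax:
  Base (financial-statement income): 900,000 kr
  Exemption: 74,000 kr − 25% × (900,000 kr − 726,000 kr) = 74,000 kr − 43,500 kr = 30,500 kr
  Base: 900,000 kr − 30,500 kr = 869,500 kr
  869,500 kr × 15% = 130,425 kr

130,425 kr > 64,620 kr, so the shadow minimum tax is the binding amount.

130,425 kr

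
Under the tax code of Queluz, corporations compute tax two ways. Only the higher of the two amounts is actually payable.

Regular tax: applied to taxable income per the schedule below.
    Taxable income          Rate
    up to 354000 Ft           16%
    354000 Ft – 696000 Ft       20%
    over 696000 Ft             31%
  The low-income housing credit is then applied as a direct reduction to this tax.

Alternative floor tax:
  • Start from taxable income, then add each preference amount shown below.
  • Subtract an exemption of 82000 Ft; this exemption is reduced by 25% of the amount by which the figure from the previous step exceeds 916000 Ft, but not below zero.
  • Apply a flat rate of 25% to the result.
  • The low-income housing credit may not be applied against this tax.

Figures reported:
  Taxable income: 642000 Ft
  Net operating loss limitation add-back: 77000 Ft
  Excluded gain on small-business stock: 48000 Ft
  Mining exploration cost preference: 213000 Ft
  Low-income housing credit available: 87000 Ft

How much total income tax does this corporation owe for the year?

228500 Ft

Alternative floor tax:
  Adjusted income: 642000 Ft + 77000 Ft + 48000 Ft + 213000 Ft = 980000 Ft
  Exemption: 82000 Ft − 25% × (980000 Ft − 916000 Ft) = 82000 Ft − 16000 Ft = 66000 Ft
  Base: 980000 Ft − 66000 Ft = 914000 Ft
  914000 Ft × 25% = 228500 Ft

Regular tax:
  354000 Ft × 16% = 56640 Ft
  288000 Ft × 20% = 57600 Ft
  → 114240 Ft
  Less low-income housing credit 87000 Ft → 27240 Ft

228500 Ft > 27240 Ft, so the alternative floor tax is the binding amount.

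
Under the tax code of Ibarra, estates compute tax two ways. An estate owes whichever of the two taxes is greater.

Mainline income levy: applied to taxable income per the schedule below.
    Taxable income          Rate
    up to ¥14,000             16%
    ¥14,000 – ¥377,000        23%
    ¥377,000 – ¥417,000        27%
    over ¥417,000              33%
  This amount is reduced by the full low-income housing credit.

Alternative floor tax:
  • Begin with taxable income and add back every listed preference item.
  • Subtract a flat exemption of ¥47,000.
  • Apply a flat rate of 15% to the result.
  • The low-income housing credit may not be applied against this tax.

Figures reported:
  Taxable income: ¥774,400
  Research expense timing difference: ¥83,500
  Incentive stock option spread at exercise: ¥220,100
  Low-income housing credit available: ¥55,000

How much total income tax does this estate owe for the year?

Mainline income levy:
  ¥14,000 × 16% = ¥2,240
  ¥363,000 × 23% = ¥83,490
  ¥40,000 × 27% = ¥10,800
  ¥357,400 × 33% = ¥117,942
  → ¥214,472
  Less low-income housing credit ¥55,000 → ¥159,472

Alternative floor tax:
  Adjusted income: ¥774,400 + ¥83,500 + ¥220,100 = ¥1,078,000
  Less exemption ¥47,000 → base ¥1,031,000
  ¥1,031,000 × 15% = ¥154,650

¥159,472 > ¥154,650, so the mainline income levy governs.

¥159,472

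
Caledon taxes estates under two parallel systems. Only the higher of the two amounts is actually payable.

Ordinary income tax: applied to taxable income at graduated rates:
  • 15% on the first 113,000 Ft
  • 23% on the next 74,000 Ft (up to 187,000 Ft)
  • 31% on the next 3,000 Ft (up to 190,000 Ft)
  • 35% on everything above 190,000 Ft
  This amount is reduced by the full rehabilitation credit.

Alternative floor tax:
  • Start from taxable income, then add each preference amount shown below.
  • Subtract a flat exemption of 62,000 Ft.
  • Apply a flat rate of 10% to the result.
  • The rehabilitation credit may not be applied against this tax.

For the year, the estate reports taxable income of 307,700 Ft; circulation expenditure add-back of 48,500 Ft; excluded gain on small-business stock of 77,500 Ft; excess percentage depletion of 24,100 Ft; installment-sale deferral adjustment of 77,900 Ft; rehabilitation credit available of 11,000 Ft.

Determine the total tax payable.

Ordinary income tax:
  113,000 Ft × 15% = 16,950 Ft
  74,000 Ft × 23% = 17,020 Ft
  3,000 Ft × 31% = 930 Ft
  117,700 Ft × 35% = 41,195 Ft
  → 76,095 Ft
  Less rehabilitation credit 11,000 Ft → 65,095 Ft

Alternative floor tax:
  Adjusted income: 307,700 Ft + 48,500 Ft + 77,500 Ft + 24,100 Ft + 77,900 Ft = 535,700 Ft
  Less exemption 62,000 Ft → base 473,700 Ft
  473,700 Ft × 10% = 47,370 Ft

65,095 Ft > 47,370 Ft, so the ordinary income tax governs.

65,095 Ft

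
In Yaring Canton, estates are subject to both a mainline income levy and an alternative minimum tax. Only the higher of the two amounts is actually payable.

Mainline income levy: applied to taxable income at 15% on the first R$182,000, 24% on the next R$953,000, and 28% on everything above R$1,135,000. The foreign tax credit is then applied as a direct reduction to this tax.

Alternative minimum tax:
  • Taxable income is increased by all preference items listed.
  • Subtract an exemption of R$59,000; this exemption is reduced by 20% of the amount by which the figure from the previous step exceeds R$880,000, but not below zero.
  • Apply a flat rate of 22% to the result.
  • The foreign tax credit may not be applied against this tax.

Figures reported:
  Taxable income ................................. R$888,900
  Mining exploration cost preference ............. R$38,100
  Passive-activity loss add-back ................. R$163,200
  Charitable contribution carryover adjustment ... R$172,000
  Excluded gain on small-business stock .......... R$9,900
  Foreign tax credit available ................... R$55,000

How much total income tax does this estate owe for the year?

R$279,862

Alternative minimum tax:
  Adjusted income: R$888,900 + R$38,100 + R$163,200 + R$172,000 + R$9,900 = R$1,272,100
  Exemption: 20% × (R$1,272,100 − R$880,000) = R$78,420 ≥ R$59,000, so the exemption is fully phased out
  Base: R$1,272,100 − R$0 = R$1,272,100
  R$1,272,100 × 22% = R$279,862

Mainline income levy:
  R$182,000 × 15% = R$27,300
  R$706,900 × 24% = R$169,656
  → R$196,956
  Less foreign tax credit R$55,000 → R$141,956

R$279,862 > R$141,956, so the alternative minimum tax is the binding amount.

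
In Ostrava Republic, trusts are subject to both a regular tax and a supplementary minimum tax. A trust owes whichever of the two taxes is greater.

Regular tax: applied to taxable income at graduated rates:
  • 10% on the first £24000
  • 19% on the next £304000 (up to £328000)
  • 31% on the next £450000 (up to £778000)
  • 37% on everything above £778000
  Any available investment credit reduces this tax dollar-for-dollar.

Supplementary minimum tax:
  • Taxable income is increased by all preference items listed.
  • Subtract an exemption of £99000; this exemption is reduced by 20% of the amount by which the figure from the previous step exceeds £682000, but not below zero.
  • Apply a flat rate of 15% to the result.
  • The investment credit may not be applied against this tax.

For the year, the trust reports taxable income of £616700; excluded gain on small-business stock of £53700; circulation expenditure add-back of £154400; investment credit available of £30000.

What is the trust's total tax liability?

Supplementary minimum tax:
  Adjusted income: £616700 + £53700 + £154400 = £824800
  Exemption: £99000 − 20% × (£824800 − £682000) = £99000 − £28560 = £70440
  Base: £824800 − £70440 = £754360
  £754360 × 15% = £113154

Regular tax:
  £24000 × 10% = £2400
  £304000 × 19% = £57760
  £288700 × 31% = £89497
  → £149657
  Less investment credit £30000 → £119657

£119657 > £113154, so the regular tax governs.

£119657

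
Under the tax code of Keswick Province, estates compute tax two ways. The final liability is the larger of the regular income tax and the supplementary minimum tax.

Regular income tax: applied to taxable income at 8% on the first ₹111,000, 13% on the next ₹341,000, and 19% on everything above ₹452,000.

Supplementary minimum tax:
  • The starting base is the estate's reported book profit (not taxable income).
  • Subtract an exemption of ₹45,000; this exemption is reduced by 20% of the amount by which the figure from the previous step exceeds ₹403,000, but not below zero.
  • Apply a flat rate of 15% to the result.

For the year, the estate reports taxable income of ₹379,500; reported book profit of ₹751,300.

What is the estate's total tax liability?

₹112,695

Supplementary minimum tax:
  Base (reported book profit): ₹751,300
  Exemption: 20% × (₹751,300 − ₹403,000) = ₹69,660 ≥ ₹45,000, so the exemption is fully phased out
  Base: ₹751,300 − ₹0 = ₹751,300
  ₹751,300 × 15% = ₹112,695

Regular income tax:
  ₹111,000 × 8% = ₹8,880
  ₹268,500 × 13% = ₹34,905
  → ₹43,785

₹112,695 > ₹43,785, so the supplementary minimum tax is the binding amount.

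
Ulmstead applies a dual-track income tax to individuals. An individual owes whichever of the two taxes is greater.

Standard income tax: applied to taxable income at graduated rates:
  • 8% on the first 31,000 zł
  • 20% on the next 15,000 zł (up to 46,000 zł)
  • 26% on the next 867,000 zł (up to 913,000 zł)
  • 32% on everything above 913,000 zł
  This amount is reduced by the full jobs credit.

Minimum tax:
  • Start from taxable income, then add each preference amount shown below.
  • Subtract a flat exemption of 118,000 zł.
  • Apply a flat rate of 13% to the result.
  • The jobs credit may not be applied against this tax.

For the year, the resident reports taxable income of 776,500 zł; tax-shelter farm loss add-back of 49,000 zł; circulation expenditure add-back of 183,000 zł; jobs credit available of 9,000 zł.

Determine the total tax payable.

186,410 zł

Standard income tax:
  31,000 zł × 8% = 2,480 zł
  15,000 zł × 20% = 3,000 zł
  730,500 zł × 26% = 189,930 zł
  → 195,410 zł
  Less jobs credit 9,000 zł → 186,410 zł

Minimum tax:
  Adjusted income: 776,500 zł + 49,000 zł + 183,000 zł = 1,008,500 zł
  Less exemption 118,000 zł → base 890,500 zł
  890,500 zł × 13% = 115,765 zł

186,410 zł > 115,765 zł, so the standard income tax governs.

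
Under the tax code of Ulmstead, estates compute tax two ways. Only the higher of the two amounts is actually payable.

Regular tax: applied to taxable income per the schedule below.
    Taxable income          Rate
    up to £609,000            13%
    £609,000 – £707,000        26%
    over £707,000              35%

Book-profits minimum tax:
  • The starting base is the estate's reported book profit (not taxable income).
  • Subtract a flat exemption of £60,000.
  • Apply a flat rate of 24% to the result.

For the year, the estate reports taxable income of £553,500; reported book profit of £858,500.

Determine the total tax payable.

£191,640

Regular tax:
  £553,500 × 13% = £71,955

Book-profits minimum tax:
  Base (reported book profit): £858,500
  Less exemption £60,000 → base £798,500
  £798,500 × 24% = £191,640

£191,640 > £71,955, so the book-profits minimum tax is the binding amount.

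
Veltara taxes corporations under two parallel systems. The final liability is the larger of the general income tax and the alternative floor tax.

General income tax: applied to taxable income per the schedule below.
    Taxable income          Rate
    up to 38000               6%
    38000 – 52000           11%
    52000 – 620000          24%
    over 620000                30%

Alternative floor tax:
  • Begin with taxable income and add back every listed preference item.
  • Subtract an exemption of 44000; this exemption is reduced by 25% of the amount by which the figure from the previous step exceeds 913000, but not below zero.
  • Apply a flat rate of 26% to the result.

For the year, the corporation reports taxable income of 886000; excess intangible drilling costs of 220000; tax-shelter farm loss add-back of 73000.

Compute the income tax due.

General income tax:
  38000 × 6% = 2280
  14000 × 11% = 1540
  568000 × 24% = 136320
  266000 × 30% = 79800
  → 219940

Alternative floor tax:
  Adjusted income: 886000 + 220000 + 73000 = 1179000
  Exemption: 25% × (1179000 − 913000) = 66500 ≥ 44000, so the exemption is fully phased out
  Base: 1179000 − 0 = 1179000
  1179000 × 26% = 306540

306540 > 219940, so the alternative floor tax is the binding amount.

306540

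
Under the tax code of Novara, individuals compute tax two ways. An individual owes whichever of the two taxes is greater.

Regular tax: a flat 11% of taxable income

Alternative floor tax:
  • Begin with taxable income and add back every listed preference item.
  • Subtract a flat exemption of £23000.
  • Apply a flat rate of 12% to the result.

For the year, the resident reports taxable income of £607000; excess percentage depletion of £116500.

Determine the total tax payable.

£84060

Regular tax:
  £607000 × 11% = £66770

Alternative floor tax:
  Adjusted income: £607000 + £116500 = £723500
  Less exemption £23000 → base £700500
  £700500 × 12% = £84060

£84060 > £66770, so the alternative floor tax is the binding amount.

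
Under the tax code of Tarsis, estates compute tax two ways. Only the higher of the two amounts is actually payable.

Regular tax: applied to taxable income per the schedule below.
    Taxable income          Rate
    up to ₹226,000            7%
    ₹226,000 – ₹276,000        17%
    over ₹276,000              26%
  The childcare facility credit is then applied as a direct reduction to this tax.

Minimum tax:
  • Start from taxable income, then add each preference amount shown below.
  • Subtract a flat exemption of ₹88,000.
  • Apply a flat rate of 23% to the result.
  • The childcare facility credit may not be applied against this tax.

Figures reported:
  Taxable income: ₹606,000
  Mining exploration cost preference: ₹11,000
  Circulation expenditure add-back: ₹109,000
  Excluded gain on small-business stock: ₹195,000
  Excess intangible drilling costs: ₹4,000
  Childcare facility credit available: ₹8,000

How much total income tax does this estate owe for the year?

₹192,510

Regular tax:
  ₹226,000 × 7% = ₹15,820
  ₹50,000 × 17% = ₹8,500
  ₹330,000 × 26% = ₹85,800
  → ₹110,120
  Less childcare facility credit ₹8,000 → ₹102,120

Minimum tax:
  Adjusted income: ₹606,000 + ₹11,000 + ₹109,000 + ₹195,000 + ₹4,000 = ₹925,000
  Less exemption ₹88,000 → base ₹837,000
  ₹837,000 × 23% = ₹192,510

₹192,510 > ₹102,120, so the minimum tax is the binding amount.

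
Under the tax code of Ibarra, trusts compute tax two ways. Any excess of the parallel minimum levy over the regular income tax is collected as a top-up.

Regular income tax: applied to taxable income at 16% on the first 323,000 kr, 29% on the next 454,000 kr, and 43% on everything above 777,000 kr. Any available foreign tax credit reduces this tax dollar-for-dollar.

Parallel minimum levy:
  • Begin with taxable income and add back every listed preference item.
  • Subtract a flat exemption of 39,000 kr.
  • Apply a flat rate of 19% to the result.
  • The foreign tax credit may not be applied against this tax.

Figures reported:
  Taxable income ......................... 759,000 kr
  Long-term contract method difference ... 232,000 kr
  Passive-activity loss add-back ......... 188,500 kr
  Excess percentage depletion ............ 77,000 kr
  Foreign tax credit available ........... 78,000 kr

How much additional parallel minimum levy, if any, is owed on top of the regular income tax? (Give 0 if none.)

131,205 kr

Parallel minimum levy:
  Adjusted income: 759,000 kr + 232,000 kr + 188,500 kr + 77,000 kr = 1,256,500 kr
  Less exemption 39,000 kr → base 1,217,500 kr
  1,217,500 kr × 19% = 231,325 kr

Regular income tax:
  323,000 kr × 16% = 51,680 kr
  436,000 kr × 29% = 126,440 kr
  → 178,120 kr
  Less foreign tax credit 78,000 kr → 100,120 kr

Excess of parallel minimum levy over regular income tax: 231,325 kr − 100,120 kr = 131,205 kr.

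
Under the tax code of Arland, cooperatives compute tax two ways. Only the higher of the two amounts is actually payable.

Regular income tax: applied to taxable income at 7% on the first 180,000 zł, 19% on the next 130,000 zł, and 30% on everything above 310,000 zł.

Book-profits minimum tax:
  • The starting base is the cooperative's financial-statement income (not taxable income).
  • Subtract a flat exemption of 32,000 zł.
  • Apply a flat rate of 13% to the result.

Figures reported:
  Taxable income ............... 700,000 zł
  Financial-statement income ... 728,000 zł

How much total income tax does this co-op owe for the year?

154,300 zł

Regular income tax:
  180,000 zł × 7% = 12,600 zł
  130,000 zł × 19% = 24,700 zł
  390,000 zł × 30% = 117,000 zł
  → 154,300 zł

Book-profits minimum tax:
  Base (financial-statement income): 728,000 zł
  Less exemption 32,000 zł → base 696,000 zł
  696,000 zł × 13% = 90,480 zł

154,300 zł > 90,480 zł, so the regular income tax governs.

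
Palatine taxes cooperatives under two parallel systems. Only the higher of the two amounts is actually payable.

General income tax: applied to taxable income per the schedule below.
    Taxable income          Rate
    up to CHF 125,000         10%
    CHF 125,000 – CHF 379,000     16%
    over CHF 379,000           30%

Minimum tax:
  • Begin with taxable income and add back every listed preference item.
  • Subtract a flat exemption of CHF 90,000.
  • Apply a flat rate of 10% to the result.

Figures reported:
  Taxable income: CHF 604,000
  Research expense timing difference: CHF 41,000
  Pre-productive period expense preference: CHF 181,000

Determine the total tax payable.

CHF 120,640

Minimum tax:
  Adjusted income: CHF 604,000 + CHF 41,000 + CHF 181,000 = CHF 826,000
  Less exemption CHF 90,000 → base CHF 736,000
  CHF 736,000 × 10% = CHF 73,600

General income tax:
  CHF 125,000 × 10% = CHF 12,500
  CHF 254,000 × 16% = CHF 40,640
  CHF 225,000 × 30% = CHF 67,500
  → CHF 120,640

CHF 120,640 > CHF 73,600, so the general income tax governs.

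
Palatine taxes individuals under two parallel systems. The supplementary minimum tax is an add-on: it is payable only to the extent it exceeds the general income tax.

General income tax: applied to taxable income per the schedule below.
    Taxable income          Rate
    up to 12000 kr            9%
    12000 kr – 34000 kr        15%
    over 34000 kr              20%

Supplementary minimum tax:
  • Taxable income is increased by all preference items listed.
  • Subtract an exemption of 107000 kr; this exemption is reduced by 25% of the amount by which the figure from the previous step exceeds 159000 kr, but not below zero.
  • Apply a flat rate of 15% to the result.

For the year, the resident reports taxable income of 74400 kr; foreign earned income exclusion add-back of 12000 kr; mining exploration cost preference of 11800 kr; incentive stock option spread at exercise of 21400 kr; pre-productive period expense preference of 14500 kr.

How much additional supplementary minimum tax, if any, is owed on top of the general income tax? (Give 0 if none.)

0 kr

General income tax:
  12000 kr × 9% = 1080 kr
  22000 kr × 15% = 3300 kr
  40400 kr × 20% = 8080 kr
  → 12460 kr

Supplementary minimum tax:
  Adjusted income: 74400 kr + 12000 kr + 11800 kr + 21400 kr + 14500 kr = 134100 kr
  Exemption: 134100 kr ≤ 159000 kr, so full 107000 kr applies
  Base: 134100 kr − 107000 kr = 27100 kr
  27100 kr × 15% = 4065 kr

4065 kr ≤ 12460 kr, so no add-on is due.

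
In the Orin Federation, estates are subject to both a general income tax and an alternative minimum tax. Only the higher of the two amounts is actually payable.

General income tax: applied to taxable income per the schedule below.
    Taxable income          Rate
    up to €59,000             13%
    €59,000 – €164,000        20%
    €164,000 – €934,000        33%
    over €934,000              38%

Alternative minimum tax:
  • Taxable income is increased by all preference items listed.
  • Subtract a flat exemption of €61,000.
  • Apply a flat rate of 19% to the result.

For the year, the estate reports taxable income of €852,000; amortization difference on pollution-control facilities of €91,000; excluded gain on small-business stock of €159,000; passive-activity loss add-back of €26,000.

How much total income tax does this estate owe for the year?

General income tax:
  €59,000 × 13% = €7,670
  €105,000 × 20% = €21,000
  €688,000 × 33% = €227,040
  → €255,710

Alternative minimum tax:
  Adjusted income: €852,000 + €91,000 + €159,000 + €26,000 = €1,128,000
  Less exemption €61,000 → base €1,067,000
  €1,067,000 × 19% = €202,730

€255,710 > €202,730, so the general income tax governs.

€255,710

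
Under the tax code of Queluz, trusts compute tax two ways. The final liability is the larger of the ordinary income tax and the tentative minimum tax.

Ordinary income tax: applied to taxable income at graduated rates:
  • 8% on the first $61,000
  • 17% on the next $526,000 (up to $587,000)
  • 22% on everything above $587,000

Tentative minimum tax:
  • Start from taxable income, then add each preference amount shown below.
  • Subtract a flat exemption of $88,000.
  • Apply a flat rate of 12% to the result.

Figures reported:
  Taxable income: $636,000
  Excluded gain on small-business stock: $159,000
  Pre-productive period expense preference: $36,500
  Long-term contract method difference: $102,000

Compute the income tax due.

$105,080

Tentative minimum tax:
  Adjusted income: $636,000 + $159,000 + $36,500 + $102,000 = $933,500
  Less exemption $88,000 → base $845,500
  $845,500 × 12% = $101,460

Ordinary income tax:
  $61,000 × 8% = $4,880
  $526,000 × 17% = $89,420
  $49,000 × 22% = $10,780
  → $105,080

$105,080 > $101,460, so the ordinary income tax governs.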